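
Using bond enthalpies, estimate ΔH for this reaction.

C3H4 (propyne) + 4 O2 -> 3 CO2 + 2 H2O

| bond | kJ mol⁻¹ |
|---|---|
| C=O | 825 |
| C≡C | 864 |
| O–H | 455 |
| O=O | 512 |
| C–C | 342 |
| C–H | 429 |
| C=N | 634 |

ΔH ≈ −1800 kJ

Bonds broken (reactants):
  C≡C: 1 × 864 = 864
  C–C: 1 × 342 = 342
  C–H: 4 × 429 = 1716
  O=O: 4 × 512 = 2048
  Σ(broken) = 4970 kJ
Bonds formed (products):
  C=O: 6 × 825 = 4950
  O–H: 4 × 455 = 1820
  Σ(formed) = 6770 kJ
ΔH = Σ(broken) − Σ(formed) = 4970 − 6770 = −1800 kJ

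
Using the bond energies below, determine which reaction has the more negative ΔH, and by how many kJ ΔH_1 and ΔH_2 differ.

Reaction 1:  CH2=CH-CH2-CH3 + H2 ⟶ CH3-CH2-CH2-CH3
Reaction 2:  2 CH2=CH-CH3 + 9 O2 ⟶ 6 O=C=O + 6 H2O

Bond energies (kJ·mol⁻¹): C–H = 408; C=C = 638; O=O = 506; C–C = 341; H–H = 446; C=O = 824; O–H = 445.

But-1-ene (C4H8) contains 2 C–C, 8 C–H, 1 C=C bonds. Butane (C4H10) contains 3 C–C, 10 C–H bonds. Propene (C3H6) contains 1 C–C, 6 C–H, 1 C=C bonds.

Reaction 2, by 3747 kJ

Reaction 1:
  Bonds broken (reactants):
    C–C: 2 × 341 = 682
    C–H: 8 × 408 = 3264
    C=C: 1 × 638 = 638
    H–H: 1 × 446 = 446
    Σ(broken) = 5030 kJ
  Bonds formed (products):
    C–C: 3 × 341 = 1023
    C–H: 10 × 408 = 4080
    Σ(formed) = 5103 kJ
  ΔH_1 = 5030 − 5103 = −73 kJ
Reaction 2:
  Bonds broken (reactants):
    C–C: 2 × 341 = 682
    C–H: 12 × 408 = 4896
    C=C: 2 × 638 = 1276
    O=O: 9 × 506 = 4554
    Σ(broken) = 11408 kJ
  Bonds formed (products):
    C=O: 12 × 824 = 9888
    O–H: 12 × 445 = 5340
    Σ(formed) = 15228 kJ
  ΔH_2 = 11408 − 15228 = −3820 kJ
ΔH_1 − ΔH_2 = +3747 kJ, so reaction 2 has the more negative ΔH; |ΔH_1 − ΔH_2| = 3747 kJ.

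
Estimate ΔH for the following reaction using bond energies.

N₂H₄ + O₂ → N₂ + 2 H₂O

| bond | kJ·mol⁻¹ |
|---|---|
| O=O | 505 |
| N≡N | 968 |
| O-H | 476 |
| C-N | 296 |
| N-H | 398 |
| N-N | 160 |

Bonds broken (reactants):
  N-H: 4 × 398 = 1592
  N-N: 1 × 160 = 160
  O=O: 1 × 505 = 505
  Σ(broken) = 2257 kJ
Bonds formed (products):
  N≡N: 1 × 968 = 968
  O-H: 4 × 476 = 1904
  Σ(formed) = 2872 kJ
ΔH = Σ(broken) − Σ(formed) = 2257 − 2872 = −615 kJ

ΔH ≈ −615 kJ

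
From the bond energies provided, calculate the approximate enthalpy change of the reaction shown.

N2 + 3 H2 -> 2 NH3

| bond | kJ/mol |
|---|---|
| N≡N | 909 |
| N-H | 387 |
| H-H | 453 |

ΔH ≈ −54 kJ

Bonds broken (reactants):
  H-H: 3 × 453 = 1359
  N≡N: 1 × 909 = 909
  Σ(broken) = 2268 kJ
Bonds formed (products):
  N-H: 6 × 387 = 2322
  Σ(formed) = 2322 kJ
ΔH = Σ(broken) − Σ(formed) = 2268 − 2322 = −54 kJ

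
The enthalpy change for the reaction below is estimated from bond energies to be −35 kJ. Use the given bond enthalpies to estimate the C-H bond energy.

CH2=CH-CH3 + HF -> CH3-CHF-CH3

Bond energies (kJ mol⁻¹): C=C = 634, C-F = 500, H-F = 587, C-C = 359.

D(C-H) ≈ 397 kJ/mol

Let D be the C-H bond energy.
Σ(broken) = 1×359 + 6×D + 1×634 + 1×587 = 1580 + 6D
Σ(formed) = 2×359 + 1×500 + 7×D = 1218 + 7D
ΔH = Σ(broken) − Σ(formed) = (1580 + 6D) − (1218 + 7D) = +362 − D
Setting this equal to −35 kJ gives D = 397 kJ/mol.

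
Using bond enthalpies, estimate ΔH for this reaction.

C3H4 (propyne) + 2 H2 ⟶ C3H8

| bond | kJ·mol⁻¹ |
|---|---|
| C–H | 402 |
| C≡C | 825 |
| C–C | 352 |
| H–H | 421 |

Bonds broken (reactants):
  C≡C: 1 × 825 = 825
  C–C: 1 × 352 = 352
  C–H: 4 × 402 = 1608
  H–H: 2 × 421 = 842
  Σ(broken) = 3627 kJ
Bonds formed (products):
  C–C: 2 × 352 = 704
  C–H: 8 × 402 = 3216
  Σ(formed) = 3920 kJ
ΔH = Σ(broken) − Σ(formed) = 3627 − 3920 = −293 kJ

ΔH ≈ −293 kJ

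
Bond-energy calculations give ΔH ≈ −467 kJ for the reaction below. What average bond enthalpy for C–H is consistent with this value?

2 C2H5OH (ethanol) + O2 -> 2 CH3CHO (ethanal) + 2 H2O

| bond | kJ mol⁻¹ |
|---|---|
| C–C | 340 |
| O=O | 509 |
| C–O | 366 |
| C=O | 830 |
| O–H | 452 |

D(C–H) ≈ 428 kJ/mol

Let D be the C–H bond energy.
Σ(broken) = 2×340 + 10×D + 2×366 + 2×452 + 1×509 = 2825 + 10D
Σ(formed) = 2×340 + 8×D + 2×830 + 4×452 = 4148 + 8D
ΔH = Σ(broken) − Σ(formed) = (2825 + 10D) − (4148 + 8D) = −1323 + 2D
Setting this equal to −467 kJ gives 2D = 856, so D = 428 kJ/mol.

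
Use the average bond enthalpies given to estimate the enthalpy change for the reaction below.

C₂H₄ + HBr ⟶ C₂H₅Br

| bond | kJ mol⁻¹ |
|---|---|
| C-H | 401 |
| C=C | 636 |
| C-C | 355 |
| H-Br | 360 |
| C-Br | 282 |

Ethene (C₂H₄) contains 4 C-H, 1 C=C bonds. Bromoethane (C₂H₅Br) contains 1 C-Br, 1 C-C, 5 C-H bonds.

Bonds broken (reactants):
  C-H: 4 × 401 = 1604
  C=C: 1 × 636 = 636
  H-Br: 1 × 360 = 360
  Σ(broken) = 2600 kJ
Bonds formed (products):
  C-Br: 1 × 282 = 282
  C-C: 1 × 355 = 355
  C-H: 5 × 401 = 2005
  Σ(formed) = 2642 kJ
ΔH = Σ(broken) − Σ(formed) = 2600 − 2642 = −42 kJ

ΔH ≈ −42 kJ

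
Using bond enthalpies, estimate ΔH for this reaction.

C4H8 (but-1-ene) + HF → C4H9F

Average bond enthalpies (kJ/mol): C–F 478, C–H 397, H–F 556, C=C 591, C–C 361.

Bonds broken (reactants):
  C–C: 2 × 361 = 722
  C–H: 8 × 397 = 3176
  C=C: 1 × 591 = 591
  H–F: 1 × 556 = 556
  Σ(broken) = 5045 kJ
Bonds formed (products):
  C–C: 3 × 361 = 1083
  C–F: 1 × 478 = 478
  C–H: 9 × 397 = 3573
  Σ(formed) = 5134 kJ
ΔH = Σ(broken) − Σ(formed) = 5045 − 5134 = −89 kJ

ΔH ≈ −89 kJ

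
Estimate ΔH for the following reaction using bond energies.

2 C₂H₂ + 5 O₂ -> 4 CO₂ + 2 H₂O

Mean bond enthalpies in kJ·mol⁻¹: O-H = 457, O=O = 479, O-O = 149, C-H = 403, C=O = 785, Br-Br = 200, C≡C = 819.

ΔH ≈ −2463 kJ

Bonds broken (reactants):
  C≡C: 2 × 819 = 1638
  C-H: 4 × 403 = 1612
  O=O: 5 × 479 = 2395
  Σ(broken) = 5645 kJ
Bonds formed (products):
  C=O: 8 × 785 = 6280
  O-H: 4 × 457 = 1828
  Σ(formed) = 8108 kJ
ΔH = Σ(broken) − Σ(formed) = 5645 − 8108 = −2463 kJ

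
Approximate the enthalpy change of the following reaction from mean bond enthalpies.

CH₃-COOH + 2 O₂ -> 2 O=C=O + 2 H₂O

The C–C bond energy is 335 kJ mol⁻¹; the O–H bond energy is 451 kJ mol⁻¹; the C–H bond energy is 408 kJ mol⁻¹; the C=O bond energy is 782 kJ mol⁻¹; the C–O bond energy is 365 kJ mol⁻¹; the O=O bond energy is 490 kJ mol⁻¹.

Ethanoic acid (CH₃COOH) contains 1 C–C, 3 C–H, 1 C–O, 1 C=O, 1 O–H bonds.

ΔH ≈ −795 kJ

Bonds broken (reactants):
  C–C: 1 × 335 = 335
  C–H: 3 × 408 = 1224
  C–O: 1 × 365 = 365
  C=O: 1 × 782 = 782
  O–H: 1 × 451 = 451
  O=O: 2 × 490 = 980
  Σ(broken) = 4137 kJ
Bonds formed (products):
  C=O: 4 × 782 = 3128
  O–H: 4 × 451 = 1804
  Σ(formed) = 4932 kJ
ΔH = Σ(broken) − Σ(formed) = 4137 − 4932 = −795 kJ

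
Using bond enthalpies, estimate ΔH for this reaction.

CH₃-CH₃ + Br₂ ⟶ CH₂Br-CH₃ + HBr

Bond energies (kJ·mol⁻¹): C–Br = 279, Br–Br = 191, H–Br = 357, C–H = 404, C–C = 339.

ΔH ≈ −41 kJ

Bonds broken (reactants):
  Br–Br: 1 × 191 = 191
  C–C: 1 × 339 = 339
  C–H: 6 × 404 = 2424
  Σ(broken) = 2954 kJ
Bonds formed (products):
  C–Br: 1 × 279 = 279
  C–C: 1 × 339 = 339
  C–H: 5 × 404 = 2020
  H–Br: 1 × 357 = 357
  Σ(formed) = 2995 kJ
ΔH = Σ(broken) − Σ(formed) = 2954 − 2995 = −41 kJ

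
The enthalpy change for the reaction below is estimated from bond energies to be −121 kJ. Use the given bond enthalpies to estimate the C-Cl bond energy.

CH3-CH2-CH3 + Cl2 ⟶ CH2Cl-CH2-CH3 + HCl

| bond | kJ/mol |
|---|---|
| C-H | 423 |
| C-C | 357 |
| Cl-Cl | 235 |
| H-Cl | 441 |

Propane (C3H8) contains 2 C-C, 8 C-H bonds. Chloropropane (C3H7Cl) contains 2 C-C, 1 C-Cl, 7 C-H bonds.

Let D be the C-Cl bond energy.
Σ(broken) = 2×357 + 8×423 + 1×235 = 4333
Σ(formed) = 2×357 + 1×D + 7×423 + 1×441 = 4116 + D
ΔH = Σ(broken) − Σ(formed) = (4333) − (4116 + D) = +217 − D
Setting this equal to −121 kJ gives D = 338 kJ/mol.

D(C-Cl) ≈ 338 kJ/mol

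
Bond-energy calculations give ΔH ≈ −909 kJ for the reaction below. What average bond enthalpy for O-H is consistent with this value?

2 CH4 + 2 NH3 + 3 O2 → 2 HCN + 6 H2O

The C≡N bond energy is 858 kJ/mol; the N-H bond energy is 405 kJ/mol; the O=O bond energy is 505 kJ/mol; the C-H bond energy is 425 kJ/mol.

Let D be the O-H bond energy.
Σ(broken) = 8×425 + 6×405 + 3×505 = 7345
Σ(formed) = 2×858 + 2×425 + 12×D = 2566 + 12D
ΔH = Σ(broken) − Σ(formed) = (7345) − (2566 + 12D) = +4779 − 12D
Setting this equal to −909 kJ gives 12D = 5688, so D = 474 kJ/mol.

D(O-H) ≈ 474 kJ/mol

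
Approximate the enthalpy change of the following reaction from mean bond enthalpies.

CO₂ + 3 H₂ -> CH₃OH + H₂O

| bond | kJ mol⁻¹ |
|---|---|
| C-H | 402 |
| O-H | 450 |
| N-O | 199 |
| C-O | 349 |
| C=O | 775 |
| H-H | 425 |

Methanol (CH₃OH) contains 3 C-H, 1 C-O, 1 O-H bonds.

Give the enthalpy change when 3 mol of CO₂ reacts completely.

ΔH = −240 kJ

Bonds broken (reactants):
  C=O: 2 × 775 = 1550
  H-H: 3 × 425 = 1275
  Σ(broken) = 2825 kJ
Bonds formed (products):
  C-H: 3 × 402 = 1206
  C-O: 1 × 349 = 349
  O-H: 3 × 450 = 1350
  Σ(formed) = 2905 kJ
ΔH = Σ(broken) − Σ(formed) = 2825 − 2905 = −80 kJ
For 3× the reaction as written: 3 × (−80) = −240 kJ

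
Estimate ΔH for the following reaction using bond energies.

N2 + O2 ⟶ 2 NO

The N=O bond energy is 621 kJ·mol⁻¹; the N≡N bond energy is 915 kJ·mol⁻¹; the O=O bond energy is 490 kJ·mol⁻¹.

ΔH ≈ +163 kJ

Bonds broken (reactants):
  N≡N: 1 × 915 = 915
  O=O: 1 × 490 = 490
  Σ(broken) = 1405 kJ
Bonds formed (products):
  N=O: 2 × 621 = 1242
  Σ(formed) = 1242 kJ
ΔH = Σ(broken) − Σ(formed) = 1405 − 1242 = +163 kJ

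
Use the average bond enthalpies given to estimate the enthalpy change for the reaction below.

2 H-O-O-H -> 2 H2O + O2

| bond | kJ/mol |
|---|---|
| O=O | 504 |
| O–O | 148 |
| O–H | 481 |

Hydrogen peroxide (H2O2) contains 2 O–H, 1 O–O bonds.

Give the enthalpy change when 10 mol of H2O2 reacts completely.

Bonds broken (reactants):
  O–H: 4 × 481 = 1924
  O–O: 2 × 148 = 296
  Σ(broken) = 2220 kJ
Bonds formed (products):
  O–H: 4 × 481 = 1924
  O=O: 1 × 504 = 504
  Σ(formed) = 2428 kJ
ΔH = Σ(broken) − Σ(formed) = 2220 − 2428 = −208 kJ
For 5× the reaction as written: 5 × (−208) = −1040 kJ

ΔH = −1040 kJ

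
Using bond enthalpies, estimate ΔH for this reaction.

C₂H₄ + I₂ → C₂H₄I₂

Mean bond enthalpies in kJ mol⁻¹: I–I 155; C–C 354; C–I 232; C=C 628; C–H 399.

ΔH ≈ −35 kJ

Bonds broken (reactants):
  C–H: 4 × 399 = 1596
  C=C: 1 × 628 = 628
  I–I: 1 × 155 = 155
  Σ(broken) = 2379 kJ
Bonds formed (products):
  C–C: 1 × 354 = 354
  C–H: 4 × 399 = 1596
  C–I: 2 × 232 = 464
  Σ(formed) = 2414 kJ
ΔH = Σ(broken) − Σ(formed) = 2379 − 2414 = −35 kJ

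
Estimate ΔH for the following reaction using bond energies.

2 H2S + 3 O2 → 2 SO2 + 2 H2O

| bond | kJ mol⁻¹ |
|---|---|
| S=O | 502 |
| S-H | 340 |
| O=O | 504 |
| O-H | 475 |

Bonds broken (reactants):
  O=O: 3 × 504 = 1512
  S-H: 4 × 340 = 1360
  Σ(broken) = 2872 kJ
Bonds formed (products):
  O-H: 4 × 475 = 1900
  S=O: 4 × 502 = 2008
  Σ(formed) = 3908 kJ
ΔH = Σ(broken) − Σ(formed) = 2872 − 3908 = −1036 kJ

ΔH ≈ −1036 kJ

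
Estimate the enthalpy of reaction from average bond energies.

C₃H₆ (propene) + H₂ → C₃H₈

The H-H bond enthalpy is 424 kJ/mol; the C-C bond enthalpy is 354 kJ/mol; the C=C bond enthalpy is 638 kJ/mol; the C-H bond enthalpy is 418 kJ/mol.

Bonds broken (reactants):
  C-C: 1 × 354 = 354
  C-H: 6 × 418 = 2508
  C=C: 1 × 638 = 638
  H-H: 1 × 424 = 424
  Σ(broken) = 3924 kJ
Bonds formed (products):
  C-C: 2 × 354 = 708
  C-H: 8 × 418 = 3344
  Σ(formed) = 4052 kJ
ΔH = Σ(broken) − Σ(formed) = 3924 − 4052 = −128 kJ

ΔH ≈ −128 kJ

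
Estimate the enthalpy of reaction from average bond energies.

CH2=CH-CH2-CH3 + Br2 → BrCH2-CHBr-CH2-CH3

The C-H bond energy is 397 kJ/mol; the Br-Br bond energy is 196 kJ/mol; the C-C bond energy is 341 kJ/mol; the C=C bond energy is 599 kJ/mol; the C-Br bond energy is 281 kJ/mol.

Bonds broken (reactants):
  Br-Br: 1 × 196 = 196
  C-C: 2 × 341 = 682
  C-H: 8 × 397 = 3176
  C=C: 1 × 599 = 599
  Σ(broken) = 4653 kJ
Bonds formed (products):
  C-Br: 2 × 281 = 562
  C-C: 3 × 341 = 1023
  C-H: 8 × 397 = 3176
  Σ(formed) = 4761 kJ
ΔH = Σ(broken) − Σ(formed) = 4653 − 4761 = −108 kJ

ΔH ≈ −108 kJ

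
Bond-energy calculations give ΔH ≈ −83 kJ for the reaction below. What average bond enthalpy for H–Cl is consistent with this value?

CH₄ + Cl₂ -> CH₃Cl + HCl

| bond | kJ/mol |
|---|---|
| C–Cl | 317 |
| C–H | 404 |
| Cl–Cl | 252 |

Let D be the H–Cl bond energy.
Σ(broken) = 4×404 + 1×252 = 1868
Σ(formed) = 1×317 + 3×404 + 1×D = 1529 + D
ΔH = Σ(broken) − Σ(formed) = (1868) − (1529 + D) = +339 − D
Setting this equal to −83 kJ gives D = 422 kJ/mol.

D(H–Cl) ≈ 422 kJ/mol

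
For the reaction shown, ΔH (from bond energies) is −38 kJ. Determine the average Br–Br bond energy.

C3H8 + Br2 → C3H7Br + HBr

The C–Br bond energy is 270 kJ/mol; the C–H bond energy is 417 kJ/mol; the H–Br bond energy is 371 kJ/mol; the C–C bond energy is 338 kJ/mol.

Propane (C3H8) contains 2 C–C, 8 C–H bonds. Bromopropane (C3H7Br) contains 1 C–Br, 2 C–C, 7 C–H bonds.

D(Br–Br) ≈ 186 kJ/mol

Let D be the Br–Br bond energy.
Σ(broken) = 1×D + 2×338 + 8×417 = 4012 + D
Σ(formed) = 1×270 + 2×338 + 7×417 + 1×371 = 4236
ΔH = Σ(broken) − Σ(formed) = (4012 + D) − (4236) = −224 + D
Setting this equal to −38 kJ gives D = 186 kJ/mol.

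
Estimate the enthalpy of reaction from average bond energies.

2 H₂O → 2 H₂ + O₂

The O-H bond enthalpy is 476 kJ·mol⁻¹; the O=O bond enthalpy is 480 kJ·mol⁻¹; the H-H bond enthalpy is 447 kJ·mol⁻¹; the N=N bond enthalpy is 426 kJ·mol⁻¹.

ΔH ≈ +530 kJ

Bonds broken (reactants):
  O-H: 4 × 476 = 1904
  Σ(broken) = 1904 kJ
Bonds formed (products):
  H-H: 2 × 447 = 894
  O=O: 1 × 480 = 480
  Σ(formed) = 1374 kJ
ΔH = Σ(broken) − Σ(formed) = 1904 − 1374 = +530 kJ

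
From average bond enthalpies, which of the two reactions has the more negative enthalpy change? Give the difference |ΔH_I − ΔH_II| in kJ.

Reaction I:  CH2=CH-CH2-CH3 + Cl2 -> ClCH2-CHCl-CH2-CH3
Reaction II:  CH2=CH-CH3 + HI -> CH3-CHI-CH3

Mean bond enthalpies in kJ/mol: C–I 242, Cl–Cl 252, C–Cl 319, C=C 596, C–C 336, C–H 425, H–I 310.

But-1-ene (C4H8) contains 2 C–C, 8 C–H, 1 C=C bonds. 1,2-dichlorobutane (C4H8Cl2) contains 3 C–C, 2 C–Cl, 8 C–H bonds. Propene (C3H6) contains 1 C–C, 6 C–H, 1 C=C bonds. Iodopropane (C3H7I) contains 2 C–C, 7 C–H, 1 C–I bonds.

Reaction I:
  Bonds broken (reactants):
    C–C: 2 × 336 = 672
    C–H: 8 × 425 = 3400
    C=C: 1 × 596 = 596
    Cl–Cl: 1 × 252 = 252
    Σ(broken) = 4920 kJ
  Bonds formed (products):
    C–C: 3 × 336 = 1008
    C–Cl: 2 × 319 = 638
    C–H: 8 × 425 = 3400
    Σ(formed) = 5046 kJ
  ΔH_I = 4920 − 5046 = −126 kJ
Reaction II:
  Bonds broken (reactants):
    C–C: 1 × 336 = 336
    C–H: 6 × 425 = 2550
    C=C: 1 × 596 = 596
    H–I: 1 × 310 = 310
    Σ(broken) = 3792 kJ
  Bonds formed (products):
    C–C: 2 × 336 = 672
    C–H: 7 × 425 = 2975
    C–I: 1 × 242 = 242
    Σ(formed) = 3889 kJ
  ΔH_II = 3792 − 3889 = −97 kJ
ΔH_I − ΔH_II = −29 kJ, so reaction I has the more negative ΔH; |ΔH_I − ΔH_II| = 29 kJ.

Reaction I, by 29 kJ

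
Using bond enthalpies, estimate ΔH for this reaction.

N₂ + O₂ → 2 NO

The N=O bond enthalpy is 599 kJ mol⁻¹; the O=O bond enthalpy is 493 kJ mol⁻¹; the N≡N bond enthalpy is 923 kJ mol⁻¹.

Bonds broken (reactants):
  N≡N: 1 × 923 = 923
  O=O: 1 × 493 = 493
  Σ(broken) = 1416 kJ
Bonds formed (products):
  N=O: 2 × 599 = 1198
  Σ(formed) = 1198 kJ
ΔH = Σ(broken) − Σ(formed) = 1416 − 1198 = +218 kJ

ΔH ≈ +218 kJ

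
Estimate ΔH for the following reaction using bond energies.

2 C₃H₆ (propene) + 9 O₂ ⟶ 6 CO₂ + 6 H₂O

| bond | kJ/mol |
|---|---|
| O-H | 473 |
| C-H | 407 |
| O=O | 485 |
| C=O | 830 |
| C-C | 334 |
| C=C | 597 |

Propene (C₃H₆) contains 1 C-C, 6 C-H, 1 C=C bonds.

ΔH ≈ −4525 kJ

Bonds broken (reactants):
  C-C: 2 × 334 = 668
  C-H: 12 × 407 = 4884
  C=C: 2 × 597 = 1194
  O=O: 9 × 485 = 4365
  Σ(broken) = 11111 kJ
Bonds formed (products):
  C=O: 12 × 830 = 9960
  O-H: 12 × 473 = 5676
  Σ(formed) = 15636 kJ
ΔH = Σ(broken) − Σ(formed) = 11111 − 15636 = −4525 kJ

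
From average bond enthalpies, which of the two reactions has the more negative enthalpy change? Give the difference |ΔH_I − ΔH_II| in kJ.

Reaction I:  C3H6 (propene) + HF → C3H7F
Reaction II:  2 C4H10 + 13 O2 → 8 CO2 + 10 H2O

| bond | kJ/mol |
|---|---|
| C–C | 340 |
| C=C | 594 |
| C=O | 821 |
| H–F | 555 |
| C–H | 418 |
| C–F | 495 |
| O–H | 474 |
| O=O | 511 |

Reaction I:
  Bonds broken (reactants):
    C–C: 1 × 340 = 340
    C–H: 6 × 418 = 2508
    C=C: 1 × 594 = 594
    H–F: 1 × 555 = 555
    Σ(broken) = 3997 kJ
  Bonds formed (products):
    C–C: 2 × 340 = 680
    C–F: 1 × 495 = 495
    C–H: 7 × 418 = 2926
    Σ(formed) = 4101 kJ
  ΔH_I = 3997 − 4101 = −104 kJ
Reaction II:
  Bonds broken (reactants):
    C–C: 6 × 340 = 2040
    C–H: 20 × 418 = 8360
    O=O: 13 × 511 = 6643
    Σ(broken) = 17043 kJ
  Bonds formed (products):
    C=O: 16 × 821 = 13136
    O–H: 20 × 474 = 9480
    Σ(formed) = 22616 kJ
  ΔH_II = 17043 − 22616 = −5573 kJ
ΔH_I − ΔH_II = +5469 kJ, so reaction II has the more negative ΔH; |ΔH_I − ΔH_II| = 5469 kJ.

Reaction II, by 5469 kJ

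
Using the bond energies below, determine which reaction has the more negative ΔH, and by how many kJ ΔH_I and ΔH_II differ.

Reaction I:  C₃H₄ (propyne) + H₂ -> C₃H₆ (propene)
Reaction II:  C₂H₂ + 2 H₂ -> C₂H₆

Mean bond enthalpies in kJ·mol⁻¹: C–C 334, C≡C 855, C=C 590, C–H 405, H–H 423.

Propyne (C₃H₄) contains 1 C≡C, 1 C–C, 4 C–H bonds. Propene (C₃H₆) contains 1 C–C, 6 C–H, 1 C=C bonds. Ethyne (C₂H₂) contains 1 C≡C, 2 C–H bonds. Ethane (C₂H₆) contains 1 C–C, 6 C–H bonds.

Reaction I:
  Bonds broken (reactants):
    C≡C: 1 × 855 = 855
    C–C: 1 × 334 = 334
    C–H: 4 × 405 = 1620
    H–H: 1 × 423 = 423
    Σ(broken) = 3232 kJ
  Bonds formed (products):
    C–C: 1 × 334 = 334
    C–H: 6 × 405 = 2430
    C=C: 1 × 590 = 590
    Σ(formed) = 3354 kJ
  ΔH_I = 3232 − 3354 = −122 kJ
Reaction II:
  Bonds broken (reactants):
    C≡C: 1 × 855 = 855
    C–H: 2 × 405 = 810
    H–H: 2 × 423 = 846
    Σ(broken) = 2511 kJ
  Bonds formed (products):
    C–C: 1 × 334 = 334
    C–H: 6 × 405 = 2430
    Σ(formed) = 2764 kJ
  ΔH_II = 2511 − 2764 = −253 kJ
ΔH_I − ΔH_II = +131 kJ, so reaction II has the more negative ΔH; |ΔH_I − ΔH_II| = 131 kJ.

Reaction II, by 131 kJ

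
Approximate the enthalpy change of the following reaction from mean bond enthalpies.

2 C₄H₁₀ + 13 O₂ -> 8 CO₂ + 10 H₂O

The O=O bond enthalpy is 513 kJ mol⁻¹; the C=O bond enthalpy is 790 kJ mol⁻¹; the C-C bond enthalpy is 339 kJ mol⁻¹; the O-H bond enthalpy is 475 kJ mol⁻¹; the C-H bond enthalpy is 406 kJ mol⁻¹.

ΔH ≈ −5317 kJ

Bonds broken (reactants):
  C-C: 6 × 339 = 2034
  C-H: 20 × 406 = 8120
  O=O: 13 × 513 = 6669
  Σ(broken) = 16823 kJ
Bonds formed (products):
  C=O: 16 × 790 = 12640
  O-H: 20 × 475 = 9500
  Σ(formed) = 22140 kJ
ΔH = Σ(broken) − Σ(formed) = 16823 − 22140 = −5317 kJ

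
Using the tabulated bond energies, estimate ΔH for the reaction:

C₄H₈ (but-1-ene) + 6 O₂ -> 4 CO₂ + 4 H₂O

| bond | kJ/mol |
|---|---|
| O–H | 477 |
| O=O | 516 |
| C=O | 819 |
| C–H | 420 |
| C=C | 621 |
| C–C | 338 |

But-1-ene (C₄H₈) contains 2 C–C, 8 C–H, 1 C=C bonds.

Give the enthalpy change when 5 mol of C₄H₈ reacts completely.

Bonds broken (reactants):
  C–C: 2 × 338 = 676
  C–H: 8 × 420 = 3360
  C=C: 1 × 621 = 621
  O=O: 6 × 516 = 3096
  Σ(broken) = 7753 kJ
Bonds formed (products):
  C=O: 8 × 819 = 6552
  O–H: 8 × 477 = 3816
  Σ(formed) = 10368 kJ
ΔH = Σ(broken) − Σ(formed) = 7753 − 10368 = −2615 kJ
For 5× the reaction as written: 5 × (−2615) = −13075 kJ

ΔH = −13075 kJ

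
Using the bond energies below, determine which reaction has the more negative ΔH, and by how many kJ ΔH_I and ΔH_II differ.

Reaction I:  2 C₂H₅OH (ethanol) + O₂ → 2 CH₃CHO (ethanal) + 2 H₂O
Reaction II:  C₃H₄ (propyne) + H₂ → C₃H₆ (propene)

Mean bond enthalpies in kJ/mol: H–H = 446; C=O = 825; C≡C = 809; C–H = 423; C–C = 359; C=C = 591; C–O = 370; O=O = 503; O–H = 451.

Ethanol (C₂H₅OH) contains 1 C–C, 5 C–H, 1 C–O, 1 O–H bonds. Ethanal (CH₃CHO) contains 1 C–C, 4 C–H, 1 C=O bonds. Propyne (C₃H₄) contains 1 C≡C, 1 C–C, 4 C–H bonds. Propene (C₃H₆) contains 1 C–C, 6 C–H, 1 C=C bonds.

Reaction I, by 281 kJ

Reaction I:
  Bonds broken (reactants):
    C–C: 2 × 359 = 718
    C–H: 10 × 423 = 4230
    C–O: 2 × 370 = 740
    O–H: 2 × 451 = 902
    O=O: 1 × 503 = 503
    Σ(broken) = 7093 kJ
  Bonds formed (products):
    C–C: 2 × 359 = 718
    C–H: 8 × 423 = 3384
    C=O: 2 × 825 = 1650
    O–H: 4 × 451 = 1804
    Σ(formed) = 7556 kJ
  ΔH_I = 7093 − 7556 = −463 kJ
Reaction II:
  Bonds broken (reactants):
    C≡C: 1 × 809 = 809
    C–C: 1 × 359 = 359
    C–H: 4 × 423 = 1692
    H–H: 1 × 446 = 446
    Σ(broken) = 3306 kJ
  Bonds formed (products):
    C–C: 1 × 359 = 359
    C–H: 6 × 423 = 2538
    C=C: 1 × 591 = 591
    Σ(formed) = 3488 kJ
  ΔH_II = 3306 − 3488 = −182 kJ
ΔH_I − ΔH_II = −281 kJ, so reaction I has the more negative ΔH; |ΔH_I − ΔH_II| = 281 kJ.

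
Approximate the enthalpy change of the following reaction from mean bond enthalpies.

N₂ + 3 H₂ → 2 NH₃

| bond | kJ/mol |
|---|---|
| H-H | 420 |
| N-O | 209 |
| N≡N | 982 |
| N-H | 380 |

Bonds broken (reactants):
  H-H: 3 × 420 = 1260
  N≡N: 1 × 982 = 982
  Σ(broken) = 2242 kJ
Bonds formed (products):
  N-H: 6 × 380 = 2280
  Σ(formed) = 2280 kJ
ΔH = Σ(broken) − Σ(formed) = 2242 − 2280 = −38 kJ

ΔH ≈ −38 kJ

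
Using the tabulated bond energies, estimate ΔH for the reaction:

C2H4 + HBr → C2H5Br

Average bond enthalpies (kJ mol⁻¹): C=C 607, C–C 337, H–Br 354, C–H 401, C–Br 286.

Bonds broken (reactants):
  C–H: 4 × 401 = 1604
  C=C: 1 × 607 = 607
  H–Br: 1 × 354 = 354
  Σ(broken) = 2565 kJ
Bonds formed (products):
  C–Br: 1 × 286 = 286
  C–C: 1 × 337 = 337
  C–H: 5 × 401 = 2005
  Σ(formed) = 2628 kJ
ΔH = Σ(broken) − Σ(formed) = 2565 − 2628 = −63 kJ

ΔH ≈ −63 kJ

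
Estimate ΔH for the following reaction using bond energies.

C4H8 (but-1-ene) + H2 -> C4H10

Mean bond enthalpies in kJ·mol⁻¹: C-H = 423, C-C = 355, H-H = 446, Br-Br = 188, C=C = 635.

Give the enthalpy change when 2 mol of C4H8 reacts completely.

ΔH = −240 kJ

Bonds broken (reactants):
  C-C: 2 × 355 = 710
  C-H: 8 × 423 = 3384
  C=C: 1 × 635 = 635
  H-H: 1 × 446 = 446
  Σ(broken) = 5175 kJ
Bonds formed (products):
  C-C: 3 × 355 = 1065
  C-H: 10 × 423 = 4230
  Σ(formed) = 5295 kJ
ΔH = Σ(broken) − Σ(formed) = 5175 − 5295 = −120 kJ
For 2× the reaction as written: 2 × (−120) = −240 kJ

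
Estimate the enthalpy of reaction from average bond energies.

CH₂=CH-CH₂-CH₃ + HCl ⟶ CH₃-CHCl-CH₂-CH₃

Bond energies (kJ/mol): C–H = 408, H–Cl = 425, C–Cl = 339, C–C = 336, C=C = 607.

Bonds broken (reactants):
  C–C: 2 × 336 = 672
  C–H: 8 × 408 = 3264
  C=C: 1 × 607 = 607
  H–Cl: 1 × 425 = 425
  Σ(broken) = 4968 kJ
Bonds formed (products):
  C–C: 3 × 336 = 1008
  C–Cl: 1 × 339 = 339
  C–H: 9 × 408 = 3672
  Σ(formed) = 5019 kJ
ΔH = Σ(broken) − Σ(formed) = 4968 − 5019 = −51 kJ

ΔH ≈ −51 kJ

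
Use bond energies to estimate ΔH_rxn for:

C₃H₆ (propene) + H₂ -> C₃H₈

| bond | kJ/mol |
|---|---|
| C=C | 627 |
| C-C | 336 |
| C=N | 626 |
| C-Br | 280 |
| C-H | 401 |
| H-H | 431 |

Bonds broken (reactants):
  C-C: 1 × 336 = 336
  C-H: 6 × 401 = 2406
  C=C: 1 × 627 = 627
  H-H: 1 × 431 = 431
  Σ(broken) = 3800 kJ
Bonds formed (products):
  C-C: 2 × 336 = 672
  C-H: 8 × 401 = 3208
  Σ(formed) = 3880 kJ
ΔH = Σ(broken) − Σ(formed) = 3800 − 3880 = −80 kJ

ΔH ≈ −80 kJ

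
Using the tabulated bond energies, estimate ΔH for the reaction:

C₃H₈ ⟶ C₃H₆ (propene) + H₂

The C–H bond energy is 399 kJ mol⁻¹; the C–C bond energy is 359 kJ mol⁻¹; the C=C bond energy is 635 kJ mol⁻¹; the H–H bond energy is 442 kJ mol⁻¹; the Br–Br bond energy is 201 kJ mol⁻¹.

ΔH ≈ +80 kJ

Bonds broken (reactants):
  C–C: 2 × 359 = 718
  C–H: 8 × 399 = 3192
  Σ(broken) = 3910 kJ
Bonds formed (products):
  C–C: 1 × 359 = 359
  C–H: 6 × 399 = 2394
  C=C: 1 × 635 = 635
  H–H: 1 × 442 = 442
  Σ(formed) = 3830 kJ
ΔH = Σ(broken) − Σ(formed) = 3910 − 3830 = +80 kJ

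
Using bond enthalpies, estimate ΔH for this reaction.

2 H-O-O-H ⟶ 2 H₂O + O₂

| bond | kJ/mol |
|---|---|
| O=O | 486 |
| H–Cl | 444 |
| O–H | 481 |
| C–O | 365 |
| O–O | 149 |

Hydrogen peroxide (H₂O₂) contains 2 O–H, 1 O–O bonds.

ΔH ≈ −188 kJ

Bonds broken (reactants):
  O–H: 4 × 481 = 1924
  O–O: 2 × 149 = 298
  Σ(broken) = 2222 kJ
Bonds formed (products):
  O–H: 4 × 481 = 1924
  O=O: 1 × 486 = 486
  Σ(formed) = 2410 kJ
ΔH = Σ(broken) − Σ(formed) = 2222 − 2410 = −188 kJ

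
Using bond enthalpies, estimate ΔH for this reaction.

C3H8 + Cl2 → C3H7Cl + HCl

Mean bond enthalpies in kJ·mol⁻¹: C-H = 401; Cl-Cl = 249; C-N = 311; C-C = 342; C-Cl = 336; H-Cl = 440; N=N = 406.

ΔH ≈ −126 kJ

Bonds broken (reactants):
  C-C: 2 × 342 = 684
  C-H: 8 × 401 = 3208
  Cl-Cl: 1 × 249 = 249
  Σ(broken) = 4141 kJ
Bonds formed (products):
  C-C: 2 × 342 = 684
  C-Cl: 1 × 336 = 336
  C-H: 7 × 401 = 2807
  H-Cl: 1 × 440 = 440
  Σ(formed) = 4267 kJ
ΔH = Σ(broken) − Σ(formed) = 4141 − 4267 = −126 kJ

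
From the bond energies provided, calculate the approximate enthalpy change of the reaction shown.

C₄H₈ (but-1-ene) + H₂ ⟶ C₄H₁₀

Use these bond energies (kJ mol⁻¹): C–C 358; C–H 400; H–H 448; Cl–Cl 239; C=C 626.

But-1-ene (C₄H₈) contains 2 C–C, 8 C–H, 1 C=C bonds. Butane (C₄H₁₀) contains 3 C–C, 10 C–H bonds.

ΔH ≈ −84 kJ

Bonds broken (reactants):
  C–C: 2 × 358 = 716
  C–H: 8 × 400 = 3200
  C=C: 1 × 626 = 626
  H–H: 1 × 448 = 448
  Σ(broken) = 4990 kJ
Bonds formed (products):
  C–C: 3 × 358 = 1074
  C–H: 10 × 400 = 4000
  Σ(formed) = 5074 kJ
ΔH = Σ(broken) − Σ(formed) = 4990 − 5074 = −84 kJ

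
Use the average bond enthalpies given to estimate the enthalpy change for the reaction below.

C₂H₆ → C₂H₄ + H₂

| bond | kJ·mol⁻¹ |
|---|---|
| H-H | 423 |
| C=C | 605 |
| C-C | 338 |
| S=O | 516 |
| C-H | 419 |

ΔH ≈ +148 kJ

Bonds broken (reactants):
  C-C: 1 × 338 = 338
  C-H: 6 × 419 = 2514
  Σ(broken) = 2852 kJ
Bonds formed (products):
  C-H: 4 × 419 = 1676
  C=C: 1 × 605 = 605
  H-H: 1 × 423 = 423
  Σ(formed) = 2704 kJ
ΔH = Σ(broken) − Σ(formed) = 2852 − 2704 = +148 kJ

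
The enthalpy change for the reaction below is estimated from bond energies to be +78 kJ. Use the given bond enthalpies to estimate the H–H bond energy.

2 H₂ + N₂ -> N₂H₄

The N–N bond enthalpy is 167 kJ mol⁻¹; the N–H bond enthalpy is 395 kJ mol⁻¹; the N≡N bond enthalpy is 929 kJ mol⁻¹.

Let D be the H–H bond energy.
Σ(broken) = 2×D + 1×929 = 929 + 2D
Σ(formed) = 4×395 + 1×167 = 1747
ΔH = Σ(broken) − Σ(formed) = (929 + 2D) − (1747) = −818 + 2D
Setting this equal to +78 kJ gives 2D = 896, so D = 448 kJ/mol.

D(H–H) ≈ 448 kJ/mol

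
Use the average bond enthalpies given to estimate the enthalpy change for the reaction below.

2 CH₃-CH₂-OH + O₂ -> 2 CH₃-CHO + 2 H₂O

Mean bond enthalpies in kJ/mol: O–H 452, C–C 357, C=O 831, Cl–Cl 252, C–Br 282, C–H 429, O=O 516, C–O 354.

Bonds broken (reactants):
  C–C: 2 × 357 = 714
  C–H: 10 × 429 = 4290
  C–O: 2 × 354 = 708
  O–H: 2 × 452 = 904
  O=O: 1 × 516 = 516
  Σ(broken) = 7132 kJ
Bonds formed (products):
  C–C: 2 × 357 = 714
  C–H: 8 × 429 = 3432
  C=O: 2 × 831 = 1662
  O–H: 4 × 452 = 1808
  Σ(formed) = 7616 kJ
ΔH = Σ(broken) − Σ(formed) = 7132 − 7616 = −484 kJ

ΔH ≈ −484 kJ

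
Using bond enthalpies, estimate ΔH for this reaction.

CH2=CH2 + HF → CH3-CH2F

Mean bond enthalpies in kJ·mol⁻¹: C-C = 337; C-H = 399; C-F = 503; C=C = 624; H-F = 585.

ΔH ≈ −30 kJ

Bonds broken (reactants):
  C-H: 4 × 399 = 1596
  C=C: 1 × 624 = 624
  H-F: 1 × 585 = 585
  Σ(broken) = 2805 kJ
Bonds formed (products):
  C-C: 1 × 337 = 337
  C-F: 1 × 503 = 503
  C-H: 5 × 399 = 1995
  Σ(formed) = 2835 kJ
ΔH = Σ(broken) − Σ(formed) = 2805 − 2835 = −30 kJ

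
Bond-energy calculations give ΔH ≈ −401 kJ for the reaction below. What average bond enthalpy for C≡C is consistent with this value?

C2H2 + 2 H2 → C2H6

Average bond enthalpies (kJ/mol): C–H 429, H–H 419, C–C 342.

Let D be the C≡C bond energy.
Σ(broken) = 1×D + 2×429 + 2×419 = 1696 + D
Σ(formed) = 1×342 + 6×429 = 2916
ΔH = Σ(broken) − Σ(formed) = (1696 + D) − (2916) = −1220 + D
Setting this equal to −401 kJ gives D = 819 kJ/mol.

D(C≡C) ≈ 819 kJ/mol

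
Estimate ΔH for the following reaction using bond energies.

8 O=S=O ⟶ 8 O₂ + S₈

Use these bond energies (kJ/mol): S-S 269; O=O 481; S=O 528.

ΔH ≈ +2448 kJ

Bonds broken (reactants):
  S=O: 16 × 528 = 8448
  Σ(broken) = 8448 kJ
Bonds formed (products):
  O=O: 8 × 481 = 3848
  S-S: 8 × 269 = 2152
  Σ(formed) = 6000 kJ
ΔH = Σ(broken) − Σ(formed) = 8448 − 6000 = +2448 kJ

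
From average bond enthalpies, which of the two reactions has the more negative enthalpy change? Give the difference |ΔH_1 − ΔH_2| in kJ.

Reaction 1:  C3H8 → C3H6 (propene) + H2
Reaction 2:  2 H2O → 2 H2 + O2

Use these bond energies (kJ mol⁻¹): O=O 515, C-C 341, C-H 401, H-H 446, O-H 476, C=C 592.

Reaction 1, by 392 kJ

Reaction 1:
  Bonds broken (reactants):
    C-C: 2 × 341 = 682
    C-H: 8 × 401 = 3208
    Σ(broken) = 3890 kJ
  Bonds formed (products):
    C-C: 1 × 341 = 341
    C-H: 6 × 401 = 2406
    C=C: 1 × 592 = 592
    H-H: 1 × 446 = 446
    Σ(formed) = 3785 kJ
  ΔH_1 = 3890 − 3785 = +105 kJ
Reaction 2:
  Bonds broken (reactants):
    O-H: 4 × 476 = 1904
    Σ(broken) = 1904 kJ
  Bonds formed (products):
    H-H: 2 × 446 = 892
    O=O: 1 × 515 = 515
    Σ(formed) = 1407 kJ
  ΔH_2 = 1904 − 1407 = +497 kJ
ΔH_1 − ΔH_2 = −392 kJ, so reaction 1 has the more negative ΔH; |ΔH_1 − ΔH_2| = 392 kJ.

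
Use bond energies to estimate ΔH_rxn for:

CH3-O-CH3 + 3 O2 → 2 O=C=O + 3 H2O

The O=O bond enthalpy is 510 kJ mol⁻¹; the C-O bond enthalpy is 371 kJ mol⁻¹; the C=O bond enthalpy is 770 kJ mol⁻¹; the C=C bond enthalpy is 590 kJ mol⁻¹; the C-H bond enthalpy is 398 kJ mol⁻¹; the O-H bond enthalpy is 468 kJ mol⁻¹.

ΔH ≈ −1228 kJ

Bonds broken (reactants):
  C-H: 6 × 398 = 2388
  C-O: 2 × 371 = 742
  O=O: 3 × 510 = 1530
  Σ(broken) = 4660 kJ
Bonds formed (products):
  C=O: 4 × 770 = 3080
  O-H: 6 × 468 = 2808
  Σ(formed) = 5888 kJ
ΔH = Σ(broken) − Σ(formed) = 4660 − 5888 = −1228 kJ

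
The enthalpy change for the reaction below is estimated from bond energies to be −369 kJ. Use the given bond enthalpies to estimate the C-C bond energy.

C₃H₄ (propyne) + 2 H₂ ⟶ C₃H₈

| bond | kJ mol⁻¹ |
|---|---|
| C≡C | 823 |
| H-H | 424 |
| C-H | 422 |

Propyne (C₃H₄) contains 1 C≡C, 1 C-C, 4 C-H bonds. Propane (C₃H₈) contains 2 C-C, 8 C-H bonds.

Let D be the C-C bond energy.
Σ(broken) = 1×823 + 1×D + 4×422 + 2×424 = 3359 + D
Σ(formed) = 2×D + 8×422 = 3376 + 2D
ΔH = Σ(broken) − Σ(formed) = (3359 + D) − (3376 + 2D) = −17 − D
Setting this equal to −369 kJ gives D = 352 kJ/mol.

D(C-C) ≈ 352 kJ/mol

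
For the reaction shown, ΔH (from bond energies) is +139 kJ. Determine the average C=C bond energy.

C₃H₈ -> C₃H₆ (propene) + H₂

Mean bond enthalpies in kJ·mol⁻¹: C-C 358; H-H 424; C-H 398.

D(C=C) ≈ 591 kJ/mol

Let D be the C=C bond energy.
Σ(broken) = 2×358 + 8×398 = 3900
Σ(formed) = 1×358 + 6×398 + 1×D + 1×424 = 3170 + D
ΔH = Σ(broken) − Σ(formed) = (3900) − (3170 + D) = +730 − D
Setting this equal to +139 kJ gives D = 591 kJ/mol.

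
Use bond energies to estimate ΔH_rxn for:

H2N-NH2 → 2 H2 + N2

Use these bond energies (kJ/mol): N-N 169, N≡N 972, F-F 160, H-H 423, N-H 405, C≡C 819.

ΔH ≈ −29 kJ

Bonds broken (reactants):
  N-H: 4 × 405 = 1620
  N-N: 1 × 169 = 169
  Σ(broken) = 1789 kJ
Bonds formed (products):
  H-H: 2 × 423 = 846
  N≡N: 1 × 972 = 972
  Σ(formed) = 1818 kJ
ΔH = Σ(broken) − Σ(formed) = 1789 − 1818 = −29 kJ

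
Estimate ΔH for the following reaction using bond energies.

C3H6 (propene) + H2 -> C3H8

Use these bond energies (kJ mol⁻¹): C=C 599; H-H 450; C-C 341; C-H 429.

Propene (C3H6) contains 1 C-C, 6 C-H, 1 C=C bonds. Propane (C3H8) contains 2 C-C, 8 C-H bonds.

ΔH ≈ −150 kJ

Bonds broken (reactants):
  C-C: 1 × 341 = 341
  C-H: 6 × 429 = 2574
  C=C: 1 × 599 = 599
  H-H: 1 × 450 = 450
  Σ(broken) = 3964 kJ
Bonds formed (products):
  C-C: 2 × 341 = 682
  C-H: 8 × 429 = 3432
  Σ(formed) = 4114 kJ
ΔH = Σ(broken) − Σ(formed) = 3964 − 4114 = −150 kJ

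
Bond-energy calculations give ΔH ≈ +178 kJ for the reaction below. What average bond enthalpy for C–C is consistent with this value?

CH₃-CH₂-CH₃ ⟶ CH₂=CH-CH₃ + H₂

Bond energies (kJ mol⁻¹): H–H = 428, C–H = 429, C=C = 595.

D(C–C) ≈ 343 kJ/mol

Let D be the C–C bond energy.
Σ(broken) = 2×D + 8×429 = 3432 + 2D
Σ(formed) = 1×D + 6×429 + 1×595 + 1×428 = 3597 + D
ΔH = Σ(broken) − Σ(formed) = (3432 + 2D) − (3597 + D) = −165 + D
Setting this equal to +178 kJ gives D = 343 kJ/mol.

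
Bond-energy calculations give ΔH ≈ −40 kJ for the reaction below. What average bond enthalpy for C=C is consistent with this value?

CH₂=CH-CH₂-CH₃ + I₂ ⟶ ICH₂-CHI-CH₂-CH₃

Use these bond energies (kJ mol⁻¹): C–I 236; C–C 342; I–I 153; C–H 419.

D(C=C) ≈ 621 kJ/mol

Let D be the C=C bond energy.
Σ(broken) = 2×342 + 8×419 + 1×D + 1×153 = 4189 + D
Σ(formed) = 3×342 + 8×419 + 2×236 = 4850
ΔH = Σ(broken) − Σ(formed) = (4189 + D) − (4850) = −661 + D
Setting this equal to −40 kJ gives D = 621 kJ/mol.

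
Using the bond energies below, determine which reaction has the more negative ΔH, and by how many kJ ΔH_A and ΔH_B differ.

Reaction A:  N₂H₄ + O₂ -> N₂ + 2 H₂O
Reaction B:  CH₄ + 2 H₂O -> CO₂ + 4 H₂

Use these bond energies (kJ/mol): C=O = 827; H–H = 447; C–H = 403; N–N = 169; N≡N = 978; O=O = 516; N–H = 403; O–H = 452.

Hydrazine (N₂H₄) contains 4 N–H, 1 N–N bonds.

Reaction A, by 467 kJ

Reaction A:
  Bonds broken (reactants):
    N–H: 4 × 403 = 1612
    N–N: 1 × 169 = 169
    O=O: 1 × 516 = 516
    Σ(broken) = 2297 kJ
  Bonds formed (products):
    N≡N: 1 × 978 = 978
    O–H: 4 × 452 = 1808
    Σ(formed) = 2786 kJ
  ΔH_A = 2297 − 2786 = −489 kJ
Reaction B:
  Bonds broken (reactants):
    C–H: 4 × 403 = 1612
    O–H: 4 × 452 = 1808
    Σ(broken) = 3420 kJ
  Bonds formed (products):
    C=O: 2 × 827 = 1654
    H–H: 4 × 447 = 1788
    Σ(formed) = 3442 kJ
  ΔH_B = 3420 − 3442 = −22 kJ
ΔH_A − ΔH_B = −467 kJ, so reaction A has the more negative ΔH; |ΔH_A − ΔH_B| = 467 kJ.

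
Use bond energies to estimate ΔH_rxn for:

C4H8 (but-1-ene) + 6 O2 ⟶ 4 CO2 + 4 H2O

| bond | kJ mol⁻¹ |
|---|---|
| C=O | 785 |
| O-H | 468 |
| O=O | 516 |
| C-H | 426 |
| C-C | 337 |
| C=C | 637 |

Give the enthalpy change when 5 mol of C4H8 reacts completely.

ΔH = −11045 kJ

Bonds broken (reactants):
  C-C: 2 × 337 = 674
  C-H: 8 × 426 = 3408
  C=C: 1 × 637 = 637
  O=O: 6 × 516 = 3096
  Σ(broken) = 7815 kJ
Bonds formed (products):
  C=O: 8 × 785 = 6280
  O-H: 8 × 468 = 3744
  Σ(formed) = 10024 kJ
ΔH = Σ(broken) − Σ(formed) = 7815 − 10024 = −2209 kJ
For 5× the reaction as written: 5 × (−2209) = −11045 kJ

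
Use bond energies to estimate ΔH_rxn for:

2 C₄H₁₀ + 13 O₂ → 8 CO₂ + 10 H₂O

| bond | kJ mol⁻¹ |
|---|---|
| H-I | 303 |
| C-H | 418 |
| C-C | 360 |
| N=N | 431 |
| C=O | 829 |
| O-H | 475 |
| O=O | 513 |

Bonds broken (reactants):
  C-C: 6 × 360 = 2160
  C-H: 20 × 418 = 8360
  O=O: 13 × 513 = 6669
  Σ(broken) = 17189 kJ
Bonds formed (products):
  C=O: 16 × 829 = 13264
  O-H: 20 × 475 = 9500
  Σ(formed) = 22764 kJ
ΔH = Σ(broken) − Σ(formed) = 17189 − 22764 = −5575 kJ

ΔH ≈ −5575 kJ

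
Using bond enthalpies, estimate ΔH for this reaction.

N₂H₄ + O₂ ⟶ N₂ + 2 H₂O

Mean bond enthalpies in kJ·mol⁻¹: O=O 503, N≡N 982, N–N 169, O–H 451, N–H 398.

ΔH ≈ −522 kJ

Bonds broken (reactants):
  N–H: 4 × 398 = 1592
  N–N: 1 × 169 = 169
  O=O: 1 × 503 = 503
  Σ(broken) = 2264 kJ
Bonds formed (products):
  N≡N: 1 × 982 = 982
  O–H: 4 × 451 = 1804
  Σ(formed) = 2786 kJ
ΔH = Σ(broken) − Σ(formed) = 2264 − 2786 = −522 kJ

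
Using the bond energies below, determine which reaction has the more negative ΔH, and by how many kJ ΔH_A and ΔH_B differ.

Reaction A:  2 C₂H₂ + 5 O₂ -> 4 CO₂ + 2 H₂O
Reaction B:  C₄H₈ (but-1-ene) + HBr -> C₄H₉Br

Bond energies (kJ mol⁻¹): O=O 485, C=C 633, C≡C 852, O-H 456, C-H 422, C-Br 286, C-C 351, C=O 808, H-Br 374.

Reaction A:
  Bonds broken (reactants):
    C≡C: 2 × 852 = 1704
    C-H: 4 × 422 = 1688
    O=O: 5 × 485 = 2425
    Σ(broken) = 5817 kJ
  Bonds formed (products):
    C=O: 8 × 808 = 6464
    O-H: 4 × 456 = 1824
    Σ(formed) = 8288 kJ
  ΔH_A = 5817 − 8288 = −2471 kJ
Reaction B:
  Bonds broken (reactants):
    C-C: 2 × 351 = 702
    C-H: 8 × 422 = 3376
    C=C: 1 × 633 = 633
    H-Br: 1 × 374 = 374
    Σ(broken) = 5085 kJ
  Bonds formed (products):
    C-Br: 1 × 286 = 286
    C-C: 3 × 351 = 1053
    C-H: 9 × 422 = 3798
    Σ(formed) = 5137 kJ
  ΔH_B = 5085 − 5137 = −52 kJ
ΔH_A − ΔH_B = −2419 kJ, so reaction A has the more negative ΔH; |ΔH_A − ΔH_B| = 2419 kJ.

Reaction A, by 2419 kJ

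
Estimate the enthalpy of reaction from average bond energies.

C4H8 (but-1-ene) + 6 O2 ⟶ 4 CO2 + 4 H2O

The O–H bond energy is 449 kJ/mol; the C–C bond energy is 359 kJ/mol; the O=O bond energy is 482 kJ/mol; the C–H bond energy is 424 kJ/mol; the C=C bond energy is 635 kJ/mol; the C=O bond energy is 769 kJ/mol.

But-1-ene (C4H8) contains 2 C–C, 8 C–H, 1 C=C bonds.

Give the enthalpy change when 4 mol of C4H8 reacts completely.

Bonds broken (reactants):
  C–C: 2 × 359 = 718
  C–H: 8 × 424 = 3392
  C=C: 1 × 635 = 635
  O=O: 6 × 482 = 2892
  Σ(broken) = 7637 kJ
Bonds formed (products):
  C=O: 8 × 769 = 6152
  O–H: 8 × 449 = 3592
  Σ(formed) = 9744 kJ
ΔH = Σ(broken) − Σ(formed) = 7637 − 9744 = −2107 kJ
For 4× the reaction as written: 4 × (−2107) = −8428 kJ

ΔH = −8428 kJ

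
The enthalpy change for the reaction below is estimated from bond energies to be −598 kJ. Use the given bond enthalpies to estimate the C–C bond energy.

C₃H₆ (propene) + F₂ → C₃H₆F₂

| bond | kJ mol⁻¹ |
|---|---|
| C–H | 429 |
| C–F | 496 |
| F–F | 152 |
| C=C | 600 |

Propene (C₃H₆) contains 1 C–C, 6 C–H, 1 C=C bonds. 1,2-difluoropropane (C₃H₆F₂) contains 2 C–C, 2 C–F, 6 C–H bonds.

Let D be the C–C bond energy.
Σ(broken) = 1×D + 6×429 + 1×600 + 1×152 = 3326 + D
Σ(formed) = 2×D + 2×496 + 6×429 = 3566 + 2D
ΔH = Σ(broken) − Σ(formed) = (3326 + D) − (3566 + 2D) = −240 − D
Setting this equal to −598 kJ gives D = 358 kJ/mol.

D(C–C) ≈ 358 kJ/mol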